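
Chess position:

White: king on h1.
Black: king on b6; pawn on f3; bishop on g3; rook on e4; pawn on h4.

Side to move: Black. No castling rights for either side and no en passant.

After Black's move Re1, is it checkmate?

After Re1: white king on h1; in check: yes, from the black rook on e1.
King squares — g1: attacked by Re1; g2: attacked by Pf3; h2: attacked by Bg3.
White has no legal moves → checkmate.

yes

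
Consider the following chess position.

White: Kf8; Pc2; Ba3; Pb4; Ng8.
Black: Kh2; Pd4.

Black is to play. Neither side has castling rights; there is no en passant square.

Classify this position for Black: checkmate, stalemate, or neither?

neither

Black to move; black king on h2.
In check: no.
Legal moves for Black: Kh3, Kg3, Kg2, Kh1, Kg1, d3.
Black has 6 legal moves and is not in check → neither.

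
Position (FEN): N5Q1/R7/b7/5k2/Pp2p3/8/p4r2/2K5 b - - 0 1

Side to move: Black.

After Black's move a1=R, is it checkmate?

yes

After a1=R: white king on c1; in check: yes, from the black rook on a1.
King squares — b1: attacked by Ra1; d1: attacked by Ra1; b2: attacked by Rf2; c2: attacked by Rf2; d2: attacked by Rf2.
White has no legal moves → checkmate.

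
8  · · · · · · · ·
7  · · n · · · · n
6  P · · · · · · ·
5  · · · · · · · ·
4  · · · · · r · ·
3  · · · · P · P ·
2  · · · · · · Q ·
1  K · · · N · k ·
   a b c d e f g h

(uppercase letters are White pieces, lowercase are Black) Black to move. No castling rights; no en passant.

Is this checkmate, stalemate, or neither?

checkmate

Black to move; black king on g1.
In check: yes, from the white queen on g2.
King squares — f1: attacked by Qg2; h1: attacked by Qg2; f2: attacked by Qg2; g2: attacked by Ne1; h2: attacked by Qg2.
Legal moves for Black: none.
In check with no legal moves → checkmate.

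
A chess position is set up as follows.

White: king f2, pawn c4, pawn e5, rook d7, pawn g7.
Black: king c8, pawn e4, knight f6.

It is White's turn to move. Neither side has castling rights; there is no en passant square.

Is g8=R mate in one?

no

After g8=R: black king on c8; in check: yes, from the white rook on g8.
Black has 3 legal replies: Kxd7, Nxg8, Ne8.
In check but a legal move exists → not checkmate.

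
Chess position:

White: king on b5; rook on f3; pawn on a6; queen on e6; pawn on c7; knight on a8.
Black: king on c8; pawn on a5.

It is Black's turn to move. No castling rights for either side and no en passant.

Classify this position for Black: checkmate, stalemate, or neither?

checkmate

Black to move; black king on c8.
In check: yes, from the white queen on e6.
King squares — b7: attacked by Pa6; c7: attacked by Na8; d7: attacked by Qe6; b8: attacked by Pc7; d8: attacked by Pc7.
Legal moves for Black: none.
In check with no legal moves → checkmate.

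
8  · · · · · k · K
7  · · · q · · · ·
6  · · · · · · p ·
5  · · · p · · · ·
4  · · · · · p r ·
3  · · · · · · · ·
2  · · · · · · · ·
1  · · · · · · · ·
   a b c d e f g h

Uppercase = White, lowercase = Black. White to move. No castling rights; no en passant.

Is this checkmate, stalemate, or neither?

stalemate

White to move; white king on h8.
In check: no.
King squares — g7: attacked by Qd7; h7: attacked by Qd7; g8: attacked by Kf8.
Legal moves for White: none.
Not in check and no legal moves → stalemate.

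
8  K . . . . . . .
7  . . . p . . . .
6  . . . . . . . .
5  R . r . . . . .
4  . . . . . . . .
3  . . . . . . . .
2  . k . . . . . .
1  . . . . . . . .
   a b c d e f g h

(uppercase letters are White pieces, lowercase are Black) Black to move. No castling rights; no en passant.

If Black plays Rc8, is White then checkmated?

no

After Rc8: white king on a8; in check: yes, from the black rook on c8.
White has 2 legal replies: Kb7, Ka7.
In check but a legal move exists → not checkmate.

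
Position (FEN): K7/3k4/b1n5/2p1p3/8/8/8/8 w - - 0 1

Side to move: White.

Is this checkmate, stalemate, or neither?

stalemate

White to move; white king on a8.
In check: no.
King squares — a7: attacked by Nc6; b7: attacked by Ba6; b8: attacked by Nc6.
Legal moves for White: none.
Not in check and no legal moves → stalemate.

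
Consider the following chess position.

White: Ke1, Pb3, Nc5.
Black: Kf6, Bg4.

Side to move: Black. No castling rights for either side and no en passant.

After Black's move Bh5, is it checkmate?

no

After Bh5: white king on e1; in check: no.
White is not in check, so this cannot be checkmate.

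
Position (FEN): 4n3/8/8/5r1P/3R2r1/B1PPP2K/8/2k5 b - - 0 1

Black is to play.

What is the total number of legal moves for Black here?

4

Black to move; king on c1.
In check: yes, from the white bishop on a3.
Legal moves: Kd2, Kc2, Kd1, Kb1.
Count: 4.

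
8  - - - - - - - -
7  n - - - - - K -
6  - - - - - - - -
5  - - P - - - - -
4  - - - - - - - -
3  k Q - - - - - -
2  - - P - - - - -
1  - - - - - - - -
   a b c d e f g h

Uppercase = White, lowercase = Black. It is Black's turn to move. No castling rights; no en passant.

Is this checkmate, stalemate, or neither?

Black to move; black king on a3.
In check: yes, from the white queen on b3.
King squares — a2: attacked by Qb3; b2: attacked by Qb3; b3: attacked by Pc2; a4: attacked by Qb3; b4: attacked by Qb3.
Legal moves for Black: none.
In check with no legal moves → checkmate.

checkmate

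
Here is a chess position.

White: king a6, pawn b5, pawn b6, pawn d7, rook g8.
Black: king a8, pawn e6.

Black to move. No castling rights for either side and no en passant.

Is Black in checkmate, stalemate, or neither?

checkmate

Black to move; black king on a8.
In check: yes, from the white rook on g8.
King squares — a7: attacked by Ka6; b7: attacked by Ka6; b8: attacked by Rg8.
Legal moves for Black: none.
In check with no legal moves → checkmate.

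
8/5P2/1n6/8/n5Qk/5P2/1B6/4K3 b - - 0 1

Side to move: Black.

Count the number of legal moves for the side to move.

Black to move; king on h4.
In check: yes, from the white queen on g4.
Legal moves: none.
Count: 0.

0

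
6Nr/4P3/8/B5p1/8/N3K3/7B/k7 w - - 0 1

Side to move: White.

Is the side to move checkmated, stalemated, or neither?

neither

White to move; white king on e3.
In check: no.
Legal moves for White include: Nh6, Nf6, Bd8, Bac7, Bb6, Bb4, Bc3+, Bd2, Be1, Ke4, Kd4, Kf3, Kd3, Kf2, Ke2, Kd2, Nb5, Nc4, ... (list truncated; more exist).
White has legal moves and is not in check → neither.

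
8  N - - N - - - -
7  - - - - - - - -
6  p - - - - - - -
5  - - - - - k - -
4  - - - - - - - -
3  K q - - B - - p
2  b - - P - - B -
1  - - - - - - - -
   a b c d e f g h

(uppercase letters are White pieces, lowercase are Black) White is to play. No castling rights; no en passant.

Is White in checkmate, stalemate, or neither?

White to move; white king on a3.
In check: yes, from the black queen on b3.
King squares — a2: attacked by Qb3; b2: attacked by Qb3; b3: attacked by Ba2; a4: attacked by Qb3; b4: attacked by Qb3.
Legal moves for White: none.
In check with no legal moves → checkmate.

checkmate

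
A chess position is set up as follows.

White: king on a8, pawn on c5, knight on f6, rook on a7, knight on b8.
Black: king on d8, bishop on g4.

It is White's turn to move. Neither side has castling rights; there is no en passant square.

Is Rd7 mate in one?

After Rd7: black king on d8; in check: yes, from the white rook on d7.
Black has 2 legal replies: Kc8, Bxd7.
In check but a legal move exists → not checkmate.

no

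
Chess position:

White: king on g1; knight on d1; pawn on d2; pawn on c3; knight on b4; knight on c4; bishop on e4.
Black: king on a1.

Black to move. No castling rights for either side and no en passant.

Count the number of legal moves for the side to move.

Black to move; king on a1.
In check: no.
Legal moves: none.
Count: 0.

0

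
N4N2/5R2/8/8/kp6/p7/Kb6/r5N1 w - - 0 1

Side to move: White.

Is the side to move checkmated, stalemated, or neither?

White to move; white king on a2.
In check: yes, from the black rook on a1.
King squares — a1: attacked by Bb2; b1: attacked by Ra1; b2: attacked by Pa3; a3: attacked by Ra1; b3: attacked by Ka4.
Legal moves for White: none.
In check with no legal moves → checkmate.

checkmate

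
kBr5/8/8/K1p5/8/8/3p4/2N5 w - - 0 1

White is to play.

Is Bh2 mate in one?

After Bh2: black king on a8; in check: no.
Black is not in check, so this cannot be checkmate.

no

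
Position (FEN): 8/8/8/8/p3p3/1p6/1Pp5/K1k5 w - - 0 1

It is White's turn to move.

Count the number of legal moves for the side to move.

0

White to move; king on a1.
In check: no.
Legal moves: none.
Count: 0.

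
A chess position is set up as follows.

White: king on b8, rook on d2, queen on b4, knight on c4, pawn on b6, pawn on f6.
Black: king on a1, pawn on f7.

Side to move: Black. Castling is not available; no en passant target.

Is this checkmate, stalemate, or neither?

stalemate

Black to move; black king on a1.
In check: no.
King squares — b1: attacked by Qb4; a2: attacked by Rd2; b2: attacked by Rd2.
Legal moves for Black: none.
Not in check and no legal moves → stalemate.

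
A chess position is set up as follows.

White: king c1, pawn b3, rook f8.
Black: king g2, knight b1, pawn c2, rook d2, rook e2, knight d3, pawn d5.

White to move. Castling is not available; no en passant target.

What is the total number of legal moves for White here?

White to move; king on c1.
In check: yes, from the black knight on d3.
Legal moves: none.
Count: 0.

0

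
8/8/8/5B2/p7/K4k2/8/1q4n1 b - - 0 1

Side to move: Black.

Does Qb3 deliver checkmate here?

After Qb3: white king on a3; in check: yes, from the black queen on b3.
King squares — a2: attacked by Qb3; b2: attacked by Qb3; b3: attacked by Pa4; a4: attacked by Qb3; b4: attacked by Qb3.
White has no legal moves → checkmate.

yes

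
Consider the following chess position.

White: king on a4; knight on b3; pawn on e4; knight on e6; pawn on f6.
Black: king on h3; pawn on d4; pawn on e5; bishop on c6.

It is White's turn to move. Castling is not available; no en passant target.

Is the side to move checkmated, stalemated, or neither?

neither

White to move; white king on a4.
In check: yes, from the black bishop on c6.
Legal moves for White: Ka5, Kb4, Ka3.
White is in check but has 3 legal moves → neither.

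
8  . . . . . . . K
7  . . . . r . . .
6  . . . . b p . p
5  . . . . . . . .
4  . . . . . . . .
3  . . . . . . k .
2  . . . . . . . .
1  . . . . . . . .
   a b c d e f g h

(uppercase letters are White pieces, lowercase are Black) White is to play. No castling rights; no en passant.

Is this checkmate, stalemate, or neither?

White to move; white king on h8.
In check: no.
King squares — g7: attacked by Re7; h7: attacked by Re7; g8: attacked by Be6.
Legal moves for White: none.
Not in check and no legal moves → stalemate.

stalemate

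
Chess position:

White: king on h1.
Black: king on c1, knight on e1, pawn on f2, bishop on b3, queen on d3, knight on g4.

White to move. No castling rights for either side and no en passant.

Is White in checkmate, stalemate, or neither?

stalemate

White to move; white king on h1.
In check: no.
King squares — g1: attacked by Pf2; g2: attacked by Ne1; h2: attacked by Ng4.
Legal moves for White: none.
Not in check and no legal moves → stalemate.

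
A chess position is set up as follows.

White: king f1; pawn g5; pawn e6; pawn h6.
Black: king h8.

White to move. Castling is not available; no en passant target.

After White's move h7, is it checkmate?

After h7: black king on h8; in check: no.
Black is not in check, so this cannot be checkmate.

no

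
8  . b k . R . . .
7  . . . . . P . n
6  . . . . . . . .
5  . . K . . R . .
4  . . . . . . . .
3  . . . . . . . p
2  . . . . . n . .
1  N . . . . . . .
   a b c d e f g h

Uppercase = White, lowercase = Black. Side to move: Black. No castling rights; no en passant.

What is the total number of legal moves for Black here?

Black to move; king on c8.
In check: yes, from the white rook on e8.
Legal moves: Kd7, Kc7, Kb7.
Count: 3.

3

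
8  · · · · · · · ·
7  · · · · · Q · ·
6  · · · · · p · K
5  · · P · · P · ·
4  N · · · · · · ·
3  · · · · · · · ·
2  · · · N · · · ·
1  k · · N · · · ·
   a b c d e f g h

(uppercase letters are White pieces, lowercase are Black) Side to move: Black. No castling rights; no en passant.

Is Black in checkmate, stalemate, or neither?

Black to move; black king on a1.
In check: no.
King squares — b1: attacked by Nd2; a2: attacked by Qf7; b2: attacked by Nd1.
Legal moves for Black: none.
Not in check and no legal moves → stalemate.

stalemate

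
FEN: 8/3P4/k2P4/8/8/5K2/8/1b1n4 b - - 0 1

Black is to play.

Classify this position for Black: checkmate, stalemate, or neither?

neither

Black to move; black king on a6.
In check: no.
Legal moves for Black: Kb7, Ka7, Kb6, Kb5, Ka5, Ne3, Nc3, Nf2, Nb2, Bh7, Bg6, Bf5, Be4+, Bd3, Bc2, Ba2.
Black has 16 legal moves and is not in check → neither.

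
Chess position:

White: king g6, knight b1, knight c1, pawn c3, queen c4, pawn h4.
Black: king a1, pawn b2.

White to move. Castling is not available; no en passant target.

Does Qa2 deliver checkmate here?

yes

After Qa2: black king on a1; in check: yes, from the white queen on a2.
King squares — b1: attacked by Qa2; a2: attacked by Nc1; b2: own pawn.
Black has no legal moves → checkmate.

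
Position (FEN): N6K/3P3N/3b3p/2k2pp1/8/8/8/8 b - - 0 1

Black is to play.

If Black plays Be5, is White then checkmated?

no

After Be5: white king on h8; in check: yes, from the black bishop on e5.
White has 2 legal replies: Kg8, Nf6.
In check but a legal move exists → not checkmate.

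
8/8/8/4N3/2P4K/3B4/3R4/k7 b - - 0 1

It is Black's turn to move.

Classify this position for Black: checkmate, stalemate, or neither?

stalemate

Black to move; black king on a1.
In check: no.
King squares — b1: attacked by Bd3; a2: attacked by Rd2; b2: attacked by Rd2.
Legal moves for Black: none.
Not in check and no legal moves → stalemate.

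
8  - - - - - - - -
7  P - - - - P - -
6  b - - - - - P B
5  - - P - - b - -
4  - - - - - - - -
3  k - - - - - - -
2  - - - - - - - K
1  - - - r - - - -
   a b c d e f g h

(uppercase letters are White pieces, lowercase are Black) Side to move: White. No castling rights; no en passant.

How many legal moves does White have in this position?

19

White to move; king on h2.
In check: no.
Legal moves: Bf8, Bg7, Bg5, Bf4, Be3, Bd2, Bc1+, Kg3, Kg2, f8=Q, f8=R, f8=B, f8=N, a8=Q, a8=R, a8=B, a8=N, g7, c6.
Count: 19.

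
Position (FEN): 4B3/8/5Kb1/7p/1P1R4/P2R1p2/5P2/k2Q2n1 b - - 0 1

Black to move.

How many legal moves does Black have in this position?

2

Black to move; king on a1.
In check: yes, from the white queen on d1.
Legal moves: Kb2, Ka2.
Count: 2.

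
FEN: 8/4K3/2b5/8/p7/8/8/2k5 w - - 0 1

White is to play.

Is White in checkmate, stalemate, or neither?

White to move; white king on e7.
In check: no.
Legal moves for White: Kf8, Kd8, Kf7, Kf6, Ke6, Kd6.
White has 6 legal moves and is not in check → neither.

neither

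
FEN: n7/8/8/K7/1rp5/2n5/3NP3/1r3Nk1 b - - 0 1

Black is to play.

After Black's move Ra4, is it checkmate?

yes

After Ra4: white king on a5; in check: yes, from the black rook on a4.
King squares — a4: attacked by Nc3; b4: attacked by Rb1; b5: attacked by Rb1; a6: attacked by Ra4; b6: attacked by Rb1.
White has no legal moves → checkmate.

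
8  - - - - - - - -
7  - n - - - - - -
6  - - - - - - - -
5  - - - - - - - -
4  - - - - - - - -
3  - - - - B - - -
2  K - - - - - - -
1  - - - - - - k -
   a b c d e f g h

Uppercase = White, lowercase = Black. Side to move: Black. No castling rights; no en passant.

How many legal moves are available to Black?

4

Black to move; king on g1.
In check: yes, from the white bishop on e3.
Legal moves: Kh2, Kg2, Kh1, Kf1.
Count: 4.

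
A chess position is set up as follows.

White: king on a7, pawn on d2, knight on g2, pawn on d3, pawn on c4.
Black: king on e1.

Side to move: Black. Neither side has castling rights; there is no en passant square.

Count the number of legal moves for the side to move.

Black to move; king on e1.
In check: yes, from the white knight on g2.
Legal moves: Kf2, Ke2, Kxd2, Kf1, Kd1.
Count: 5.

5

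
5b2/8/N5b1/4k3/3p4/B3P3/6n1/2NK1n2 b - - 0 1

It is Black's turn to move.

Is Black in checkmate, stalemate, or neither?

neither

Black to move; black king on e5.
In check: no.
Legal moves for Black include: Bg7, Be7, Bh6, Bd6, Bc5, Bb4, Bxa3, Be8, Bh7, Bf7, Bh5+, Bf5, Be4, Bd3, Bc2+, Bb1, Kf6, Ke6, ... (list truncated; more exist).
Black has legal moves and is not in check → neither.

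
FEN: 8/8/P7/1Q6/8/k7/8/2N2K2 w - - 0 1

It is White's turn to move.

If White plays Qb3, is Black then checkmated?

yes

After Qb3: black king on a3; in check: yes, from the white queen on b3.
King squares — a2: attacked by Nc1; b2: attacked by Qb3; b3: attacked by Nc1; a4: attacked by Qb3; b4: attacked by Qb3.
Black has no legal moves → checkmate.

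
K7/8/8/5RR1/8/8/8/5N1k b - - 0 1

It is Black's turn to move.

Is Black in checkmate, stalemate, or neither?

stalemate

Black to move; black king on h1.
In check: no.
King squares — g1: attacked by Rg5; g2: attacked by Rg5; h2: attacked by Nf1.
Legal moves for Black: none.
Not in check and no legal moves → stalemate.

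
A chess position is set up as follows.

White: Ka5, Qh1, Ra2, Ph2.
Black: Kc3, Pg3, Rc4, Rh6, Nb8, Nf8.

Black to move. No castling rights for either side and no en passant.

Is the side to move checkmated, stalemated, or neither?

Black to move; black king on c3.
In check: no.
Legal moves for Black include: Nh7, Nfd7, Ng6, Ne6, Nbd7, Nc6+, Na6, Rh8, Rh7, Rg6, Rf6, Re6, Rd6, Rhc6, Rb6, Ra6+, Rh5+, Rhh4, ... (list truncated; more exist).
Black has legal moves and is not in check → neither.

neither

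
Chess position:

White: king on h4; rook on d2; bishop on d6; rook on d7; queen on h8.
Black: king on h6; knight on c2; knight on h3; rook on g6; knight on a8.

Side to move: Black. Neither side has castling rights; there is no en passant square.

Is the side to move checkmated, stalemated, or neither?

checkmate

Black to move; black king on h6.
In check: yes, from the white queen on h8.
King squares — g5: attacked by Kh4; h5: attacked by Kh4; g6: own rook; g7: attacked by Rd7; h7: attacked by Rd7.
Legal moves for Black: none.
In check with no legal moves → checkmate.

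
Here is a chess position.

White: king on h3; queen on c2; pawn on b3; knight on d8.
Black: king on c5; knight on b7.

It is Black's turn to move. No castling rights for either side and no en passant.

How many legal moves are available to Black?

6

Black to move; king on c5.
In check: yes, from the white queen on c2.
Legal moves: Kd6, Kb6, Kd5, Kb5, Kd4, Kb4.
Count: 6.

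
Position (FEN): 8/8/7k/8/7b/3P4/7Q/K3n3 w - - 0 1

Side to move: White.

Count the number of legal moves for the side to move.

21

White to move; king on a1.
In check: no.
Legal moves: Qb8, Qc7, Qd6+, Qe5, Qxh4+, Qf4+, Qh3, Qg3, Qg2, Qf2, Qe2, Qd2+, Qc2, Qb2, Qa2, Qh1, Qg1, Kb2, Ka2, Kb1, d4.
Count: 21.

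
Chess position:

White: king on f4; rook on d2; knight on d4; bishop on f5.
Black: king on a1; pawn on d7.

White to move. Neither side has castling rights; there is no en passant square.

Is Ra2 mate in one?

After Ra2: black king on a1; in check: yes, from the white rook on a2.
Black has 1 legal reply: Kxa2.
In check but a legal move exists → not checkmate.

no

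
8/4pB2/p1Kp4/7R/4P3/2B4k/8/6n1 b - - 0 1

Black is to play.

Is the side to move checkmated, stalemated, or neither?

Black to move; black king on h3.
In check: yes, from the white rook on h5.
Legal moves for Black: Kg4, Kg3, Kg2.
Black is in check but has 3 legal moves → neither.

neither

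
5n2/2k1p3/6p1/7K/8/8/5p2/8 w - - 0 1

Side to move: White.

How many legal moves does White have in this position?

4

White to move; king on h5.
In check: yes, from the black pawn on g6.
Legal moves: Kh6, Kg5, Kh4, Kg4.
Count: 4.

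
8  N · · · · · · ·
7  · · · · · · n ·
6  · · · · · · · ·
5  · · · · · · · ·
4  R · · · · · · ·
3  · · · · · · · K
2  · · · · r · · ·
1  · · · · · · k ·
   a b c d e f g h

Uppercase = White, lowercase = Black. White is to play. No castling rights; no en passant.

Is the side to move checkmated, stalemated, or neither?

neither

White to move; white king on h3.
In check: no.
Legal moves for White: Nc7, Nb6, Ra7, Ra6, Ra5, Rh4, Rg4+, Rf4, Re4, Rd4, Rc4, Rb4, Ra3, Ra2, Ra1+, Kh4, Kg4, Kg3.
White has 18 legal moves and is not in check → neither.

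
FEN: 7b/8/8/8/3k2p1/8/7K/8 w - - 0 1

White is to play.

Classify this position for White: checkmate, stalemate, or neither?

White to move; white king on h2.
In check: no.
Legal moves for White: Kg3, Kg2, Kh1, Kg1.
White has 4 legal moves and is not in check → neither.

neither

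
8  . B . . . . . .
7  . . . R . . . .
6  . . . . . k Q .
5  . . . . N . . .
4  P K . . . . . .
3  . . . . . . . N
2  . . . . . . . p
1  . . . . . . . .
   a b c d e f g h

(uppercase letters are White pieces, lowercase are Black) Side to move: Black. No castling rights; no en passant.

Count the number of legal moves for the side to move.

Black to move; king on f6.
In check: yes, from the white queen on g6.
Legal moves: none.
Count: 0.

0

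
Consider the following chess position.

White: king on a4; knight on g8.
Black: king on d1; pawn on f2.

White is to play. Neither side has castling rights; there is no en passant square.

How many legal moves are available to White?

White to move; king on a4.
In check: no.
Legal moves: Ne7, Nh6, Nf6, Kb5, Ka5, Kb4, Kb3, Ka3.
Count: 8.

8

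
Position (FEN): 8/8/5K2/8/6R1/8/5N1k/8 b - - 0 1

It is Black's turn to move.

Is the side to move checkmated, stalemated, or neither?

stalemate

Black to move; black king on h2.
In check: no.
King squares — g1: attacked by Rg4; h1: attacked by Nf2; g2: attacked by Rg4; g3: attacked by Rg4; h3: attacked by Nf2.
Legal moves for Black: none.
Not in check and no legal moves → stalemate.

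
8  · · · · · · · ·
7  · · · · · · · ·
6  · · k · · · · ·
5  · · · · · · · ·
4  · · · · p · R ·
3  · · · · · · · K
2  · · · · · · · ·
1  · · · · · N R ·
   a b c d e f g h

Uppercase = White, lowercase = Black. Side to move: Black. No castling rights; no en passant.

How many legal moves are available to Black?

Black to move; king on c6.
In check: no.
Legal moves: Kd7, Kc7, Kb7, Kd6, Kb6, Kd5, Kc5, Kb5, e3.
Count: 9.

9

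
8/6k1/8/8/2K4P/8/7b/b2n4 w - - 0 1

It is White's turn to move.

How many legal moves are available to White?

7

White to move; king on c4.
In check: no.
Legal moves: Kd5, Kc5, Kb5, Kb4, Kd3, Kb3, h5.
Count: 7.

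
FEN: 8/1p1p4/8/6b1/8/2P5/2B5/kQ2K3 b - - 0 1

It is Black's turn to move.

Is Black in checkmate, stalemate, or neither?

checkmate

Black to move; black king on a1.
In check: yes, from the white queen on b1.
King squares — b1: attacked by Bc2; a2: attacked by Qb1; b2: attacked by Qb1.
Legal moves for Black: none.
In check with no legal moves → checkmate.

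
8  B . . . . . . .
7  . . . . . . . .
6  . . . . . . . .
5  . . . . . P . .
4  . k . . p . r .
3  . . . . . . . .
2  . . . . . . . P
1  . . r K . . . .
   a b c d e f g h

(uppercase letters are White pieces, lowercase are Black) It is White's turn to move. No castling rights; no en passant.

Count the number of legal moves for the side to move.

White to move; king on d1.
In check: yes, from the black rook on c1.
Legal moves: Ke2, Kd2, Kxc1.
Count: 3.

3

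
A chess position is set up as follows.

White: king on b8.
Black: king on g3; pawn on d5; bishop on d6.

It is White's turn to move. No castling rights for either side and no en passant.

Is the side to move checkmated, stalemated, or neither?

neither

White to move; white king on b8.
In check: yes, from the black bishop on d6.
King squares — a7: available; b7: available; c7: attacked by Bd6; a8: available; c8: available.
Legal moves for White: Kc8, Ka8, Kb7, Ka7.
White is in check but has 4 legal moves → neither.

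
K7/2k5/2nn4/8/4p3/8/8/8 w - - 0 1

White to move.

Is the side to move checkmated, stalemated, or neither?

White to move; white king on a8.
In check: no.
King squares — a7: attacked by Nc6; b7: attacked by Nd6; b8: attacked by Nc6.
Legal moves for White: none.
Not in check and no legal moves → stalemate.

stalemate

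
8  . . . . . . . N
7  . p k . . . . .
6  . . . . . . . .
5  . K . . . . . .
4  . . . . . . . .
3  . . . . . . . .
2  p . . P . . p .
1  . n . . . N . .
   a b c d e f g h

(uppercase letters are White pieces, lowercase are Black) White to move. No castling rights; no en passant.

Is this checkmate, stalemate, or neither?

White to move; white king on b5.
In check: no.
Legal moves for White: Nf7, Ng6, Kc5, Ka5, Kc4, Kb4, Ka4, Ng3, Ne3, Nh2, d3, d4.
White has 12 legal moves and is not in check → neither.

neither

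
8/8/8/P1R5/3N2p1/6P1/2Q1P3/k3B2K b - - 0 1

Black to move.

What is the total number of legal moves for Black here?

0

Black to move; king on a1.
In check: no.
Legal moves: none.
Count: 0.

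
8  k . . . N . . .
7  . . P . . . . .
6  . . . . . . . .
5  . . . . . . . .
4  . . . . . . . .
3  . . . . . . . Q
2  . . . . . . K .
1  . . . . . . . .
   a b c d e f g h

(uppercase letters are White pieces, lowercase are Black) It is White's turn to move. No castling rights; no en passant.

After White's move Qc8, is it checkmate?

no

After Qc8: black king on a8; in check: yes, from the white queen on c8.
Black has 1 legal reply: Ka7.
In check but a legal move exists → not checkmate.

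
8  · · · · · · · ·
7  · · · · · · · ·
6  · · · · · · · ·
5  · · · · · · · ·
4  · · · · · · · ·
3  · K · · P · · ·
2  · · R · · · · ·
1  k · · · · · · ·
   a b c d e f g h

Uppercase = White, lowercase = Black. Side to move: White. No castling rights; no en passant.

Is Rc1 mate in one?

After Rc1: black king on a1; in check: yes, from the white rook on c1.
King squares — b1: attacked by Rc1; a2: attacked by Kb3; b2: attacked by Kb3.
Black has no legal moves → checkmate.

yes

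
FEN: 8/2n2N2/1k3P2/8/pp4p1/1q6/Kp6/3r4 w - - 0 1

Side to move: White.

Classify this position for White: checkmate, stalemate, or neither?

White to move; white king on a2.
In check: yes, from the black queen on b3.
King squares — a1: attacked by Rd1; b1: attacked by Rd1; b2: attacked by Qb3; a3: attacked by Qb3; b3: attacked by Pa4.
Legal moves for White: none.
In check with no legal moves → checkmate.

checkmate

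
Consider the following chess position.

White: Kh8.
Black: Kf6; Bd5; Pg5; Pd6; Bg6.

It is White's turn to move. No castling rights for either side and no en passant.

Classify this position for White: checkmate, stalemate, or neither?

White to move; white king on h8.
In check: no.
King squares — g7: attacked by Kf6; h7: attacked by Bg6; g8: attacked by Bd5.
Legal moves for White: none.
Not in check and no legal moves → stalemate.

stalemate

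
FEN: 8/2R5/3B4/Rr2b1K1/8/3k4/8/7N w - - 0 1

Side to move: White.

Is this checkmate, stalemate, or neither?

neither

White to move; white king on g5.
In check: no.
Legal moves for White include: Rc8, Rh7, Rg7, Rf7, Re7, Rd7, Rb7, Rca7, Rc6, Rc5, Rc4, Rc3+, Rc2, Rc1, Bf8, Be7, Bxe5, Bc5, ... (list truncated; more exist).
White has legal moves and is not in check → neither.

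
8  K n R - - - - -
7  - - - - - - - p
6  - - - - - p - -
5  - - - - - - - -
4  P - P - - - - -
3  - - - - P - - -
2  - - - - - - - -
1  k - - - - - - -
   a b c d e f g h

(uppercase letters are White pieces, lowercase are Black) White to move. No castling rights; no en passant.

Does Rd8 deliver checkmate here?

After Rd8: black king on a1; in check: no.
Black is not in check, so this cannot be checkmate.

no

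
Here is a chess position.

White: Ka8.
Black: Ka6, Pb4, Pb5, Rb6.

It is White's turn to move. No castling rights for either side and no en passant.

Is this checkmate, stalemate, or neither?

White to move; white king on a8.
In check: no.
King squares — a7: attacked by Ka6; b7: attacked by Ka6; b8: attacked by Rb6.
Legal moves for White: none.
Not in check and no legal moves → stalemate.

stalemate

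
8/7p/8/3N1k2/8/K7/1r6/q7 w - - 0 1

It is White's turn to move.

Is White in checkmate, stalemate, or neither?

White to move; white king on a3.
In check: yes, from the black queen on a1.
King squares — a2: attacked by Qa1; b2: attacked by Qa1; b3: attacked by Rb2; a4: attacked by Qa1; b4: attacked by Rb2.
Legal moves for White: none.
In check with no legal moves → checkmate.

checkmate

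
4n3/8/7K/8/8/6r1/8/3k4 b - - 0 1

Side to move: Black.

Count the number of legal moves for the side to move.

Black to move; king on d1.
In check: no.
Legal moves: Ng7, Nc7, Nf6, Nd6, Rg8, Rg7, Rg6+, Rg5, Rg4, Rh3+, Rf3, Re3, Rd3, Rc3, Rb3, Ra3, Rg2, Rg1, Ke2, Kd2, Kc2, Ke1, Kc1.
Count: 23.

23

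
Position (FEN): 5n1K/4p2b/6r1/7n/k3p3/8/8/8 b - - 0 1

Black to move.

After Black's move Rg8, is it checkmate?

yes

After Rg8: white king on h8; in check: yes, from the black rook on g8.
King squares — g7: attacked by Nh5; h7: attacked by Nf8; g8: attacked by Bh7.
White has no legal moves → checkmate.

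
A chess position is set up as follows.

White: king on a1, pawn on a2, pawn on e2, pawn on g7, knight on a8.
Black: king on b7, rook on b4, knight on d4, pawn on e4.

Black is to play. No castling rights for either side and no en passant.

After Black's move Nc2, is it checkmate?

After Nc2: white king on a1; in check: yes, from the black knight on c2.
King squares — b1: attacked by Rb4; a2: own pawn; b2: attacked by Rb4.
White has no legal moves → checkmate.

yes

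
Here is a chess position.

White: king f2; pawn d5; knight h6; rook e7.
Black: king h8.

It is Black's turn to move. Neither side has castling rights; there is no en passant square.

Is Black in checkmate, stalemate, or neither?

stalemate

Black to move; black king on h8.
In check: no.
King squares — g7: attacked by Re7; h7: attacked by Re7; g8: attacked by Nh6.
Legal moves for Black: none.
Not in check and no legal moves → stalemate.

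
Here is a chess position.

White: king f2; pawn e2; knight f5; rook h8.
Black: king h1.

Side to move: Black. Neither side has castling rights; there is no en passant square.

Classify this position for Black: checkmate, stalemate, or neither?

Black to move; black king on h1.
In check: yes, from the white rook on h8.
King squares — g1: attacked by Kf2; g2: attacked by Kf2; h2: attacked by Rh8.
Legal moves for Black: none.
In check with no legal moves → checkmate.

checkmate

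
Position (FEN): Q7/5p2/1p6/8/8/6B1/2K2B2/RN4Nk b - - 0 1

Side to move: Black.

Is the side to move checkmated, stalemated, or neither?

checkmate

Black to move; black king on h1.
In check: yes, from the white queen on a8.
King squares — g1: attacked by Bf2; g2: attacked by Qa8; h2: attacked by Bg3.
Legal moves for Black: none.
In check with no legal moves → checkmate.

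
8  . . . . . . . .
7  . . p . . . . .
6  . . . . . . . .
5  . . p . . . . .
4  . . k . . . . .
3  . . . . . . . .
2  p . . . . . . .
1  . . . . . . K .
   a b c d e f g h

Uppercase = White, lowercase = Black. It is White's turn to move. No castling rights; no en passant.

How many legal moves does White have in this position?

White to move; king on g1.
In check: no.
Legal moves: Kh2, Kg2, Kf2, Kh1, Kf1.
Count: 5.

5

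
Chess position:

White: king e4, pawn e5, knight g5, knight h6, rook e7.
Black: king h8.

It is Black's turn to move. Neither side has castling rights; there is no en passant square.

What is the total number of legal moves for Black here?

0

Black to move; king on h8.
In check: no.
Legal moves: none.
Count: 0.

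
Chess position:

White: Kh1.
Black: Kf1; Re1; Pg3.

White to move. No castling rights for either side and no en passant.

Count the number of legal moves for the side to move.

White to move; king on h1.
In check: no.
Legal moves: none.
Count: 0.

0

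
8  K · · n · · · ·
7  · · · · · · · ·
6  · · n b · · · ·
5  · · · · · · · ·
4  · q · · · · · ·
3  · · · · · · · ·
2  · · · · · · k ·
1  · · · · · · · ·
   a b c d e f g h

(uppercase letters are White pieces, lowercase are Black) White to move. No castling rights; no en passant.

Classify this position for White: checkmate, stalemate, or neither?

stalemate

White to move; white king on a8.
In check: no.
King squares — a7: attacked by Nc6; b7: attacked by Qb4; b8: attacked by Qb4.
Legal moves for White: none.
Not in check and no legal moves → stalemate.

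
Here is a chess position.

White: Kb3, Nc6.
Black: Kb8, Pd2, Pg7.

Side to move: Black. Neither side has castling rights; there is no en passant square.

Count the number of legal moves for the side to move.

Black to move; king on b8.
In check: yes, from the white knight on c6.
Legal moves: Kc8, Ka8, Kc7, Kb7.
Count: 4.

4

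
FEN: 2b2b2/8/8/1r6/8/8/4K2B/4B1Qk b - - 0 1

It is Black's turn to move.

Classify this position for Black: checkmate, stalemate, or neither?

Black to move; black king on h1.
In check: yes, from the white queen on g1.
King squares — g1: attacked by Bh2; g2: attacked by Qg1; h2: attacked by Qg1.
Legal moves for Black: none.
In check with no legal moves → checkmate.

checkmate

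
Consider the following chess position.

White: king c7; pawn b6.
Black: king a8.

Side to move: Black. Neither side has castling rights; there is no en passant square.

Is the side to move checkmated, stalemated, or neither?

Black to move; black king on a8.
In check: no.
King squares — a7: attacked by Pb6; b7: attacked by Kc7; b8: attacked by Kc7.
Legal moves for Black: none.
Not in check and no legal moves → stalemate.

stalemate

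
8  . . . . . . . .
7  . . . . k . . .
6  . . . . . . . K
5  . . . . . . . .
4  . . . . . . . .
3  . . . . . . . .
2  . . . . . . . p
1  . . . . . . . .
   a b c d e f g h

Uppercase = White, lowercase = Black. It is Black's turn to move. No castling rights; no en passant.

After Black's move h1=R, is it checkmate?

no

After h1=R: white king on h6; in check: yes, from the black rook on h1.
White has 3 legal replies: Kg7, Kg6, Kg5.
In check but a legal move exists → not checkmate.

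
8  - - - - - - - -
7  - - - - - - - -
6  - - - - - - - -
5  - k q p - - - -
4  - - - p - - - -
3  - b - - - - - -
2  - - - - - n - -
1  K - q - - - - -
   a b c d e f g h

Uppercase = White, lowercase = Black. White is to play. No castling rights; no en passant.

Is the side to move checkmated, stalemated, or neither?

White to move; white king on a1.
In check: yes, from the black queen on c1.
King squares — b1: attacked by Qc1; a2: attacked by Bb3; b2: attacked by Qc1.
Legal moves for White: none.
In check with no legal moves → checkmate.

checkmate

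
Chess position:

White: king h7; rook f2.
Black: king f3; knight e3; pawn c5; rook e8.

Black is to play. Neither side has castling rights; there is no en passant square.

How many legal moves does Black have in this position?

Black to move; king on f3.
In check: yes, from the white rook on f2.
Legal moves: Kg4, Ke4, Kg3, Kxf2.
Count: 4.

4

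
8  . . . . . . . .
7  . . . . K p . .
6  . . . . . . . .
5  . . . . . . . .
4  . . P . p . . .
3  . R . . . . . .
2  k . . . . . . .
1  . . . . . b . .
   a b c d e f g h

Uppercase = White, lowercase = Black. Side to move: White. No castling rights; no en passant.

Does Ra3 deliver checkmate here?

After Ra3: black king on a2; in check: yes, from the white rook on a3.
Black has 3 legal replies: Kxa3, Kb2, Kb1.
In check but a legal move exists → not checkmate.

no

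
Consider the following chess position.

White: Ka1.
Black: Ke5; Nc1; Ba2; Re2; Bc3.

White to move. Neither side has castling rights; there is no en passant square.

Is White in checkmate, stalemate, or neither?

checkmate

White to move; white king on a1.
In check: yes, from the black bishop on c3.
King squares — b1: attacked by Ba2; a2: attacked by Nc1; b2: attacked by Re2.
Legal moves for White: none.
In check with no legal moves → checkmate.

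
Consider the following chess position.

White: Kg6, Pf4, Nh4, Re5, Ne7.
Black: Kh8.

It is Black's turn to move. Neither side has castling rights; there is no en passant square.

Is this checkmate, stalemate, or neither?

Black to move; black king on h8.
In check: no.
King squares — g7: attacked by Kg6; h7: attacked by Kg6; g8: attacked by Ne7.
Legal moves for Black: none.
Not in check and no legal moves → stalemate.

stalemate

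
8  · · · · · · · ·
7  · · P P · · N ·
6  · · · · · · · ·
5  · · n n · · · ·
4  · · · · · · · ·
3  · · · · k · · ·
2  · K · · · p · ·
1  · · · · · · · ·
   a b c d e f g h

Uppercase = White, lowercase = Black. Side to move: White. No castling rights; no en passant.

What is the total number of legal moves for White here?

White to move; king on b2.
In check: no.
Legal moves: Ne8, Ne6, Nh5, Nf5+, Ka3, Kc2, Ka2, Kc1, Kb1, Ka1, d8=Q, d8=R, d8=B, d8=N, c8=Q, c8=R, c8=B, c8=N.
Count: 18.

18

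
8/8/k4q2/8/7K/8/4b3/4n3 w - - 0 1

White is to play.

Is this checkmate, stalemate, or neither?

neither

White to move; white king on h4.
In check: yes, from the black queen on f6.
Legal moves for White: Kh3, Kg3.
White is in check but has 2 legal moves → neither.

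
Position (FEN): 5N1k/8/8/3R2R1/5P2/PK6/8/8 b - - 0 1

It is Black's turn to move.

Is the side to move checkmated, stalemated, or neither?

stalemate

Black to move; black king on h8.
In check: no.
King squares — g7: attacked by Rg5; h7: attacked by Nf8; g8: attacked by Rg5.
Legal moves for Black: none.
Not in check and no legal moves → stalemate.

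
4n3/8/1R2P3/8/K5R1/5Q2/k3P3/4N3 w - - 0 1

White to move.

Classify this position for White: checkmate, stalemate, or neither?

White to move; white king on a4.
In check: no.
Legal moves for White include: Rb8, Rb7, Rd6, Rc6, Ra6, Rb5, Rbb4, Rb3, Rb2+, Rb1, Rg8, Rg7, Rg6, Rg5, Rh4, Rf4, Re4, Rd4, ... (list truncated; more exist).
White has legal moves and is not in check → neither.

neither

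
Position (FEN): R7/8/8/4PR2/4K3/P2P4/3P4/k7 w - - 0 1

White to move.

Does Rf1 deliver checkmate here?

no

After Rf1: black king on a1; in check: yes, from the white rook on f1.
Black has 2 legal replies: Kb2, Ka2.
In check but a legal move exists → not checkmate.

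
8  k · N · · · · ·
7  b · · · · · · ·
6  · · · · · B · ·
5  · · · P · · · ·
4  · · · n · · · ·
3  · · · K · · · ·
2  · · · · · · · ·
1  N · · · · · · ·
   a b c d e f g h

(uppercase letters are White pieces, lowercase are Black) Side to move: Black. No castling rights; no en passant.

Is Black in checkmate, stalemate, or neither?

neither

Black to move; black king on a8.
In check: no.
Legal moves for Black: Kb8, Kb7, Bb8, Bb6, Bc5, Ne6, Nc6, Nf5, Nb5, Nf3, Nb3, Ne2, Nc2.
Black has 13 legal moves and is not in check → neither.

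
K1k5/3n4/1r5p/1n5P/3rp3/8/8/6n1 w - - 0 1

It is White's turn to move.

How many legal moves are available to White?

0

White to move; king on a8.
In check: no.
Legal moves: none.
Count: 0.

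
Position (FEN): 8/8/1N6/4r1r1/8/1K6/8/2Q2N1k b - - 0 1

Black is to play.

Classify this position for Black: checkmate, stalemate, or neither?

Black to move; black king on h1.
In check: no.
Legal moves for Black include: Rg8, Rg7, Rg6, Rh5, Rgf5, Rg4, Rg3+, Rg2, Rg1, Re8, Re7, Re6, Ref5, Rd5, Rc5, Rb5+, Ra5, Re4, ... (list truncated; more exist).
Black has legal moves and is not in check → neither.

neither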